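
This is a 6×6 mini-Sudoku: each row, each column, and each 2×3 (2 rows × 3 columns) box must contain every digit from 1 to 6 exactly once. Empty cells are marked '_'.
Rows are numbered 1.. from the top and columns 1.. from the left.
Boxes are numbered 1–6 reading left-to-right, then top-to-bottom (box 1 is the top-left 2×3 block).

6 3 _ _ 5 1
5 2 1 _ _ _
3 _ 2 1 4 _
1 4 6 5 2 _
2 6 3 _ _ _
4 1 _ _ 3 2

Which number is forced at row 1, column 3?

Row 1 already contains {1, 3, 5, 6}.
Column 3 already contains {1, 2, 3, 6}.
Its 2×3 block (box 1) already contains {1, 2, 3, 5, 6}.
The only value from 1–6 not eliminated is 4, so row 1, column 3 = 4.

4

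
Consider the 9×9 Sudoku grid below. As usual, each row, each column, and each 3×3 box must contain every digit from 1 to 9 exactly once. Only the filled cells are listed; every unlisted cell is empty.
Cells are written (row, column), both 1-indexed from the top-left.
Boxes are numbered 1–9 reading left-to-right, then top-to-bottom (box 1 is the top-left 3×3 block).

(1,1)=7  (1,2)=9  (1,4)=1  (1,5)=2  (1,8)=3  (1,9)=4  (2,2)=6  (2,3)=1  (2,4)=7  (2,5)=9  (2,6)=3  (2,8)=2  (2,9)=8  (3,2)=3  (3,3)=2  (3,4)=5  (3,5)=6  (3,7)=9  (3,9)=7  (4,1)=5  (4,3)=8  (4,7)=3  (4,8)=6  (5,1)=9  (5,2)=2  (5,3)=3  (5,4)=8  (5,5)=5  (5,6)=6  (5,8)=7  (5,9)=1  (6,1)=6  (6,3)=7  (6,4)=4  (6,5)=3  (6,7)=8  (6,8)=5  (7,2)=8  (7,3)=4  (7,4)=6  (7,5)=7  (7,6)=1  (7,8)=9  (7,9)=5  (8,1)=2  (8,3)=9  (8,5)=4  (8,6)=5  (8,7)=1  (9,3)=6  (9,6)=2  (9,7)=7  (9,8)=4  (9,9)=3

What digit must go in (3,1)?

Cell (3,1) itself could take any of {4, 8} by direct elimination.
Consider where 8 can go in box 1.
(1,3) is out (column 3 already has a 8).
(2,1) is out (row 2 already has a 8).
So the only cell in box 1 that can hold 8 is (3,1).
Therefore (3,1) = 8.

8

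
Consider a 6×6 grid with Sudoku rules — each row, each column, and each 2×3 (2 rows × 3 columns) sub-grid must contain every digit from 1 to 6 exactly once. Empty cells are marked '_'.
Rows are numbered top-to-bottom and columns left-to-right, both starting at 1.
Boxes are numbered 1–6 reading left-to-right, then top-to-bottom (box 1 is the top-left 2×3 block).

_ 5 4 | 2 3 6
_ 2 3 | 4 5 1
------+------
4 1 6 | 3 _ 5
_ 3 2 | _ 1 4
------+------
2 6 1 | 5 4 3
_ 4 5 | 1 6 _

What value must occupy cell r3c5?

Row 3 already contains {1, 3, 4, 5, 6}.
Column 5 already contains {1, 3, 4, 5, 6}.
Its 2×3 block (box 4) already contains {1, 3, 4, 5}.
The only value from 1–6 not eliminated is 2, so r3c5 = 2.

2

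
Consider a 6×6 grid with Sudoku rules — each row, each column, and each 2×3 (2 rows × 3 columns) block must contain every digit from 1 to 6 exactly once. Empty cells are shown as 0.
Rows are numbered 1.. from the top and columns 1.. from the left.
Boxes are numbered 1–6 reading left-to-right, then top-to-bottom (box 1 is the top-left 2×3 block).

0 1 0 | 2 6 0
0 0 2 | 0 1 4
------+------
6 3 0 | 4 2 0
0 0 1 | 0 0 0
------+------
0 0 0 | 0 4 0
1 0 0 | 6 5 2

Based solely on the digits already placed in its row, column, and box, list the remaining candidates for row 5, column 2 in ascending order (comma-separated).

2,5,6

Row 5 already contains {4}.
Column 2 already contains {1, 3}.
Its 2×3 block (box 5) already contains {1}.
Removing those from 1–6 leaves {2, 5, 6} as the candidates for row 5, column 2.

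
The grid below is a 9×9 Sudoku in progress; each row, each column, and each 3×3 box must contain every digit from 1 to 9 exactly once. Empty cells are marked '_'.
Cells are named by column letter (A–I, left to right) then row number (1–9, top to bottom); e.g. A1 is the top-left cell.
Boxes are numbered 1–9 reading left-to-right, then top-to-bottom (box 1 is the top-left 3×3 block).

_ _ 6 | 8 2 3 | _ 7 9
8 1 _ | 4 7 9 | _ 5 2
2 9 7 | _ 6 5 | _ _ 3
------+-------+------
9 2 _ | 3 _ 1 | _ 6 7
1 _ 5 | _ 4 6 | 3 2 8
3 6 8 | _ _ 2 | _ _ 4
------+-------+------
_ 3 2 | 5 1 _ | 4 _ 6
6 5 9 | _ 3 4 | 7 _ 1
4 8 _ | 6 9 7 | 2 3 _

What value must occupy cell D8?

2

Row 8 already contains {1, 3, 4, 5, 6, 7, 9}.
Column D already contains {3, 4, 5, 6, 8}.
Its 3×3 block (box 8) already contains {1, 3, 4, 5, 6, 7, 9}.
The only value from 1–9 not eliminated is 2, so D8 = 2.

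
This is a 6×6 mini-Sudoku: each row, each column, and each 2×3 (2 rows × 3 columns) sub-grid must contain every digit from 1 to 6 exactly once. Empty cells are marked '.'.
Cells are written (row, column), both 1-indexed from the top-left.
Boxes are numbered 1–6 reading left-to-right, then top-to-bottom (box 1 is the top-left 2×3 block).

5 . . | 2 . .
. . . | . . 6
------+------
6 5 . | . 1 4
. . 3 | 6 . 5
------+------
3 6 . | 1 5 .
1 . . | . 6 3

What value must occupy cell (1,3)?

Cell (1,3) itself could take any of {1, 4, 6} by direct elimination.
Consider where 6 can go in row 1.
(1,2) is out (column 2 already has a 6).
(1,5) is out (column 5 already has a 6).
(1,6) is out (column 6 already has a 6).
So the only cell in row 1 that can hold 6 is (1,3).
Therefore (1,3) = 6.

6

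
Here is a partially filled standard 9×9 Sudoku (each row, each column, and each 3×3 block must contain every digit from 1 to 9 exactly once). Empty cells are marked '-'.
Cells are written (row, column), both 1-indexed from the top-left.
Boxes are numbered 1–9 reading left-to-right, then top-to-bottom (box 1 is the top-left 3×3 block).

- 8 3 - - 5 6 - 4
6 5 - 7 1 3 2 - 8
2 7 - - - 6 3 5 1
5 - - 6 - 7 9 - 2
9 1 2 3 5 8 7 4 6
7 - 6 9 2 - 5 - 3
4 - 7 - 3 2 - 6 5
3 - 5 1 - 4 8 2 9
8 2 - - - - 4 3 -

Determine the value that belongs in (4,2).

3

Cell (4,2) itself could take any of {3, 4} by direct elimination.
Consider where 3 can go in column 2.
(6,2) is out (row 6 already has a 3).
(7,2) is out (row 7 already has a 3).
(8,2) is out (row 8 already has a 3).
So the only cell in column 2 that can hold 3 is (4,2).
Therefore (4,2) = 3.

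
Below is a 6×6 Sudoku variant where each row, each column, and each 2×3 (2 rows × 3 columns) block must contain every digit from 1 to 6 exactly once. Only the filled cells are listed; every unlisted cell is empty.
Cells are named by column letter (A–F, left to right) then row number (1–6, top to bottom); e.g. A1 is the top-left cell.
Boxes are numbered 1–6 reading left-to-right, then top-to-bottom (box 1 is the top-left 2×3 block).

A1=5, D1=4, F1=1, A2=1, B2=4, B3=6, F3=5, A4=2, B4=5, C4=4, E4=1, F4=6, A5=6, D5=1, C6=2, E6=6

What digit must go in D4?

3

Row 4 already contains {1, 2, 4, 5, 6}.
Column D already contains {1, 4}.
Its 2×3 block (box 4) already contains {1, 5, 6}.
The only value from 1–6 not eliminated is 3, so D4 = 3.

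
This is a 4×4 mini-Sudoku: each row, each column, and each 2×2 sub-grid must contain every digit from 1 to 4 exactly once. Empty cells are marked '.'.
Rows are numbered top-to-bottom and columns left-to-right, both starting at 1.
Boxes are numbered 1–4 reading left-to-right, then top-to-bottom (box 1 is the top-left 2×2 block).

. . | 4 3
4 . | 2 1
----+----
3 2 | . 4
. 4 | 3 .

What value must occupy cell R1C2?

Row 1 already contains {3, 4}.
Column 2 already contains {2, 4}.
Its 2×2 block (box 1) already contains {4}.
The only value from 1–4 not eliminated is 1, so R1C2 = 1.

1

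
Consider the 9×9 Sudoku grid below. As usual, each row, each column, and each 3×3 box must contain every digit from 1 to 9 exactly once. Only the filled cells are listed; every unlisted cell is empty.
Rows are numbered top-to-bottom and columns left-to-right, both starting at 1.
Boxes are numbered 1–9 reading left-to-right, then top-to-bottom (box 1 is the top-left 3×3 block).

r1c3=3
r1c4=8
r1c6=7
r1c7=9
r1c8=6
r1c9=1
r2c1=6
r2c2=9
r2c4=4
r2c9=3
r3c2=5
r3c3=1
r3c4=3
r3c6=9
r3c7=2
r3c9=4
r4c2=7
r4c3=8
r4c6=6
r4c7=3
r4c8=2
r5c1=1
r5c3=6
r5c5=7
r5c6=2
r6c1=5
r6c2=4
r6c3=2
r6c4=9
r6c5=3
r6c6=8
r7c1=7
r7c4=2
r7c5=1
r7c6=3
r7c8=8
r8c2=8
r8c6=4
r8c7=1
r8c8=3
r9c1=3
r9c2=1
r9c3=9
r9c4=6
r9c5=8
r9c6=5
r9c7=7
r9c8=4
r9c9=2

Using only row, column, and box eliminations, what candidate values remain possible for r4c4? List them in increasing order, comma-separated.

Row 4 already contains {2, 3, 6, 7, 8}.
Column 4 already contains {2, 3, 4, 6, 8, 9}.
Its 3×3 block (box 5) already contains {2, 3, 6, 7, 8, 9}.
Removing those from 1–9 leaves {1, 5} as the candidates for r4c4.

1,5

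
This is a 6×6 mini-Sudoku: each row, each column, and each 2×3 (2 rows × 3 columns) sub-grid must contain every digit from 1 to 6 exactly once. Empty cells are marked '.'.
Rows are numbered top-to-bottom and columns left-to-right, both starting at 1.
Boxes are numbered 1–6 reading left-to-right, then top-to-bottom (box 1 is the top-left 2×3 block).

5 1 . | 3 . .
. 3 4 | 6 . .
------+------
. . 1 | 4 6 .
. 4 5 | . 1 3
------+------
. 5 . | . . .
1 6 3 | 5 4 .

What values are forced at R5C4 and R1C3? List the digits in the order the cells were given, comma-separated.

For R5C4:
  Consider where 1 can go in column 4.
  R4C4 is out (row 4 already has a 1).
  So the only cell in column 4 that can hold 1 is R5C4.
  So R5C4 = 1.
For R1C3:
  Consider where 6 can go in column 3.
  R5C3 is out (box 5 already has a 6).
  So the only cell in column 3 that can hold 6 is R1C3.
  So R1C3 = 6.

1,6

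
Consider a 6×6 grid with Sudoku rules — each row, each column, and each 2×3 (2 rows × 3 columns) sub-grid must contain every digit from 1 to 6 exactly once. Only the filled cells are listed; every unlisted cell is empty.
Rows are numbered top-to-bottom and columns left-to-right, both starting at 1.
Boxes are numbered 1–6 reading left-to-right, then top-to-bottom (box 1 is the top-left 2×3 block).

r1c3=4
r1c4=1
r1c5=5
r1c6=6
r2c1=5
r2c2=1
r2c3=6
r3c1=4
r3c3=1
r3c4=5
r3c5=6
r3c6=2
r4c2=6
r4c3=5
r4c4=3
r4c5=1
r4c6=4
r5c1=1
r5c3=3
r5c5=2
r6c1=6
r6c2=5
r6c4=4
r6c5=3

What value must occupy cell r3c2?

3

Row 3 already contains {1, 2, 4, 5, 6}.
Column 2 already contains {1, 5, 6}.
Its 2×3 block (box 3) already contains {1, 4, 5, 6}.
The only value from 1–6 not eliminated is 3, so r3c2 = 3.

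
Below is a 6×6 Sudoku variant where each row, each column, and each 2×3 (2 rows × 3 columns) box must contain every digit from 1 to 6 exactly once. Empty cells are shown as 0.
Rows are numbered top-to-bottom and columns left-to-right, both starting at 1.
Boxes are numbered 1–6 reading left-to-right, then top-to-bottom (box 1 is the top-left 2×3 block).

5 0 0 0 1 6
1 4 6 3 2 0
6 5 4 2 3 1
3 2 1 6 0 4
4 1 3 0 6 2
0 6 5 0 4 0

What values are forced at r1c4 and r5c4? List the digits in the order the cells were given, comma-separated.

For r1c4:
  Row 1 already contains {1, 5, 6}.
  Column 4 already contains {2, 3, 6}.
  Its 2×3 block (box 2) already contains {1, 2, 3, 6}.
  The only value from 1–6 not eliminated is 4, so r1c4 = 4.
For r5c4:
  Row 5 already contains {1, 2, 3, 4, 6}.
  Column 4 already contains {2, 3, 6}.
  Its 2×3 block (box 6) already contains {2, 4, 6}.
  The only value from 1–6 not eliminated is 5, so r5c4 = 5.

4,5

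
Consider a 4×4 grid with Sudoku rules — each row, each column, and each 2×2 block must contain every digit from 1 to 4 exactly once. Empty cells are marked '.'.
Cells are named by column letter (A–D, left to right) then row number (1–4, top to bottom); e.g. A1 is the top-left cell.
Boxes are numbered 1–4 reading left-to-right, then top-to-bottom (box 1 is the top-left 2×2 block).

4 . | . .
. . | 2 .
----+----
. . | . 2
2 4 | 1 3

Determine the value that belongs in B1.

2

Cell B1 itself could take any of {1, 2, 3} by direct elimination.
Consider where 2 can go in box 1.
A2 is out (row 2 already has a 2).
B2 is out (row 2 already has a 2).
So the only cell in box 1 that can hold 2 is B1.
Therefore B1 = 2.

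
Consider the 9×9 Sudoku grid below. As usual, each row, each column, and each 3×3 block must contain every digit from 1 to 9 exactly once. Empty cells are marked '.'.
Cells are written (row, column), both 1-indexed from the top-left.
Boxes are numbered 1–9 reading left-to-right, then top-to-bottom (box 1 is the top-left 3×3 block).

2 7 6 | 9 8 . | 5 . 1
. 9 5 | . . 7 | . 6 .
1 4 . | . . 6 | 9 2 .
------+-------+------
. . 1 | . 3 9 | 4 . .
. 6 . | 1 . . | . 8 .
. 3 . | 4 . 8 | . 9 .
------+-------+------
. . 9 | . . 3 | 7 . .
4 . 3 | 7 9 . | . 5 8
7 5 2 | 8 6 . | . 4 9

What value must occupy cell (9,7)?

Cell (9,7) itself could take any of {1, 3} by direct elimination.
Consider where 3 can go in row 9.
(9,6) is out (column 6 already has a 3).
So the only cell in row 9 that can hold 3 is (9,7).
Therefore (9,7) = 3.

3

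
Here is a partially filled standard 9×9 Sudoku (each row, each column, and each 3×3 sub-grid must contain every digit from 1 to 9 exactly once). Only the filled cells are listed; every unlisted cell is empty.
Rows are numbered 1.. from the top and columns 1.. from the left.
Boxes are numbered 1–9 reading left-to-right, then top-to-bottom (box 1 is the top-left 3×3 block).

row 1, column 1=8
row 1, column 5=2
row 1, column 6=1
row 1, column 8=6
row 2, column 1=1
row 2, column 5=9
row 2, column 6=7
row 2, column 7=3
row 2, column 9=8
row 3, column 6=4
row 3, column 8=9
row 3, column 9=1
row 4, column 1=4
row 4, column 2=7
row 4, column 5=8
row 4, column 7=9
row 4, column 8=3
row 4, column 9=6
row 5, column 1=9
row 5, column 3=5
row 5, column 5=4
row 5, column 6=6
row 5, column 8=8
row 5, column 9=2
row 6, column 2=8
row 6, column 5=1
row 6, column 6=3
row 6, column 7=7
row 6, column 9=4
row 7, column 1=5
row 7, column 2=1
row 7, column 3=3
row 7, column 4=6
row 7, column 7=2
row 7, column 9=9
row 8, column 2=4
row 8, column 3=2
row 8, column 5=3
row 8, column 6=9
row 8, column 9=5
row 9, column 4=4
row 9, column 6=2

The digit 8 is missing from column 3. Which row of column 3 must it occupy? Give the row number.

9

Consider where 8 can go in column 3.
row 1, column 3 is out (row 1 already has a 8).
row 2, column 3 is out (row 2 already has a 8).
row 3, column 3 is out (box 1 already has a 8).
row 4, column 3 is out (row 4 already has a 8).
row 6, column 3 is out (row 6 already has a 8).
So the only cell in column 3 that can hold 8 is row 9, column 3.
That is row 9.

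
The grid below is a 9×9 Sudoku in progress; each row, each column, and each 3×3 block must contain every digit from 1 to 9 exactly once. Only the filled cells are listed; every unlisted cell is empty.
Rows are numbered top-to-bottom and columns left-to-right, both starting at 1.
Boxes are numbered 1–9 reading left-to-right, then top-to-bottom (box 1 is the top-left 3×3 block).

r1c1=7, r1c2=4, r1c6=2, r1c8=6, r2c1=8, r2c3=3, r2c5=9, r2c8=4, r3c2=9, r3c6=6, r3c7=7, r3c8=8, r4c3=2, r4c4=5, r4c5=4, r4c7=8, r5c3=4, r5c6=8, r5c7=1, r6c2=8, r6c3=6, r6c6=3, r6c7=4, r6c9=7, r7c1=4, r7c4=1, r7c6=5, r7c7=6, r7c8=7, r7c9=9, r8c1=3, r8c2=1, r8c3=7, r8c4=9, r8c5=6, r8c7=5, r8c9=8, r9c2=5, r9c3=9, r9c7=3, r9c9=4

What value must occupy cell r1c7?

Row 1 already contains {2, 4, 6, 7}.
Column 7 already contains {1, 3, 4, 5, 6, 7, 8}.
Its 3×3 block (box 3) already contains {4, 6, 7, 8}.
The only value from 1–9 not eliminated is 9, so r1c7 = 9.

9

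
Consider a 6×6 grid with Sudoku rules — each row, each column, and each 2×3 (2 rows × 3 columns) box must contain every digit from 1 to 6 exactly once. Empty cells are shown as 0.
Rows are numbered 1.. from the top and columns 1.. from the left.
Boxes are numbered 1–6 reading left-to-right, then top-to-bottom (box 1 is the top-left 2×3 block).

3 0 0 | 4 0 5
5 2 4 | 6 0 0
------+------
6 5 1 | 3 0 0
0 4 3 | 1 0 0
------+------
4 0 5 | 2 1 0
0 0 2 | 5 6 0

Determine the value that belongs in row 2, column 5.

3

Row 2 already contains {2, 4, 5, 6}.
Column 5 already contains {1, 6}.
Its 2×3 block (box 2) already contains {4, 5, 6}.
The only value from 1–6 not eliminated is 3, so row 2, column 5 = 3.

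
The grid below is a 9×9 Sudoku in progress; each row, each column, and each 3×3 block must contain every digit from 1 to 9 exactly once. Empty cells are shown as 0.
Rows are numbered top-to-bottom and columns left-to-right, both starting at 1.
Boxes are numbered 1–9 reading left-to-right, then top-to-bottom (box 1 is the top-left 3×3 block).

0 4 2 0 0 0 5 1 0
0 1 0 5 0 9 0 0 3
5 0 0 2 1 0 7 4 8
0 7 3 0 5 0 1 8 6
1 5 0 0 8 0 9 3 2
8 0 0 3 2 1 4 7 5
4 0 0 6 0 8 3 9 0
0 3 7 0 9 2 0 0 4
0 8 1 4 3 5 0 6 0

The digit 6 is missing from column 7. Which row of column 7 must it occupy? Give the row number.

2

Consider where 6 can go in column 7.
r8c7 is out (box 9 already has a 6).
r9c7 is out (row 9 already has a 6).
So the only cell in column 7 that can hold 6 is r2c7.
That is row 2.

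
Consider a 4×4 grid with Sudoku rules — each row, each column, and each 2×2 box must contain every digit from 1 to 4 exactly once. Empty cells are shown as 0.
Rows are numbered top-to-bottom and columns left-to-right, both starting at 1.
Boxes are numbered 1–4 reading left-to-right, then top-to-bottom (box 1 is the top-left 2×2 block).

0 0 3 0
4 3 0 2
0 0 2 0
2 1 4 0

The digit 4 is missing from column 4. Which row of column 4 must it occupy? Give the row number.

1

Consider where 4 can go in column 4.
R3C4 is out (box 4 already has a 4).
R4C4 is out (row 4 already has a 4).
So the only cell in column 4 that can hold 4 is R1C4.
That is row 1.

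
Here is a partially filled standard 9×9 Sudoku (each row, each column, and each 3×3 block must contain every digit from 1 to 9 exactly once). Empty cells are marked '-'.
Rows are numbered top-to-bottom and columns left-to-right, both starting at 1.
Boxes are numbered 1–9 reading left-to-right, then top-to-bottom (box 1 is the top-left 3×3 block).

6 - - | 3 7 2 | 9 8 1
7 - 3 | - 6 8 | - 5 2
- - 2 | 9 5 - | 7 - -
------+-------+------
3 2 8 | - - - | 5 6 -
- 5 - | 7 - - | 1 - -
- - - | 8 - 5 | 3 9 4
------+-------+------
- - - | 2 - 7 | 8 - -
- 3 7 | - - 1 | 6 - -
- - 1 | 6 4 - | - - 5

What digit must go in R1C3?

5

Cell R1C3 itself could take any of {4, 5} by direct elimination.
Consider where 5 can go in row 1.
R1C2 is out (column 2 already has a 5).
So the only cell in row 1 that can hold 5 is R1C3.
Therefore R1C3 = 5.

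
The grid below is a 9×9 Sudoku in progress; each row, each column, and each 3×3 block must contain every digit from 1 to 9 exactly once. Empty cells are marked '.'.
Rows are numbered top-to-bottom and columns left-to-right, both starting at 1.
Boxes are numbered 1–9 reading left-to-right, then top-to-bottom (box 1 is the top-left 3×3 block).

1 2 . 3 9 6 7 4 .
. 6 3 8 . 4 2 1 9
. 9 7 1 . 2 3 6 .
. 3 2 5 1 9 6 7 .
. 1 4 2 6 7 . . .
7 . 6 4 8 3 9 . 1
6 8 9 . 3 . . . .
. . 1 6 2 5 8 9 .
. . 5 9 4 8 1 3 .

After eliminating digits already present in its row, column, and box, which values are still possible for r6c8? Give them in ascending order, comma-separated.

Row 6 already contains {1, 3, 4, 6, 7, 8, 9}.
Column 8 already contains {1, 3, 4, 6, 7, 9}.
Its 3×3 block (box 6) already contains {1, 6, 7, 9}.
Removing those from 1–9 leaves {2, 5} as the candidates for r6c8.

2,5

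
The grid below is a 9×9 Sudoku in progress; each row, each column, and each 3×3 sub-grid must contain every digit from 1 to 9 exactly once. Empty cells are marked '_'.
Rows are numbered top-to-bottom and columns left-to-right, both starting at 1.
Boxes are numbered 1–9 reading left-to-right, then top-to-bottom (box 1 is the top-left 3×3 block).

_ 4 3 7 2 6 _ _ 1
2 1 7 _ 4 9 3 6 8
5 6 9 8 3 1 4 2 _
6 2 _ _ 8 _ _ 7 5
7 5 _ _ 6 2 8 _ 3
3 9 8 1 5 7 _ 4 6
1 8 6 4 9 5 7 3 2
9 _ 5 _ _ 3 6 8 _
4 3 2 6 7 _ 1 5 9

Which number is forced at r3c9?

Row 3 already contains {1, 2, 3, 4, 5, 6, 8, 9}.
Column 9 already contains {1, 2, 3, 5, 6, 8, 9}.
Its 3×3 block (box 3) already contains {1, 2, 3, 4, 6, 8}.
The only value from 1–9 not eliminated is 7, so r3c9 = 7.

7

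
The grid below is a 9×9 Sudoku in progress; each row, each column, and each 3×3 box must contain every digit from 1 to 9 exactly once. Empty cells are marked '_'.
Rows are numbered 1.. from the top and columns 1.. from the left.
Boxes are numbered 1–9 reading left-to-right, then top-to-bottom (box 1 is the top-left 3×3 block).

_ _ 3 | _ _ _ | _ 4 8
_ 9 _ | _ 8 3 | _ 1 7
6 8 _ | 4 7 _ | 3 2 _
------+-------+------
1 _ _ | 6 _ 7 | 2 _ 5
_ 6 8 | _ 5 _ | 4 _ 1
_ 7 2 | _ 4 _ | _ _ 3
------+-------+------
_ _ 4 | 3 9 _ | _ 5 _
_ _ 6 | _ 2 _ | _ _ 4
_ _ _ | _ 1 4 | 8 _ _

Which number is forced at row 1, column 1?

Cell row 1, column 1 itself could take any of {2, 5, 7} by direct elimination.
Consider where 7 can go in row 1.
row 1, column 2 is out (column 2 already has a 7).
row 1, column 4 is out (box 2 already has a 7).
row 1, column 5 is out (column 5 already has a 7).
row 1, column 6 is out (column 6 already has a 7).
row 1, column 7 is out (box 3 already has a 7).
So the only cell in row 1 that can hold 7 is row 1, column 1.
Therefore row 1, column 1 = 7.

7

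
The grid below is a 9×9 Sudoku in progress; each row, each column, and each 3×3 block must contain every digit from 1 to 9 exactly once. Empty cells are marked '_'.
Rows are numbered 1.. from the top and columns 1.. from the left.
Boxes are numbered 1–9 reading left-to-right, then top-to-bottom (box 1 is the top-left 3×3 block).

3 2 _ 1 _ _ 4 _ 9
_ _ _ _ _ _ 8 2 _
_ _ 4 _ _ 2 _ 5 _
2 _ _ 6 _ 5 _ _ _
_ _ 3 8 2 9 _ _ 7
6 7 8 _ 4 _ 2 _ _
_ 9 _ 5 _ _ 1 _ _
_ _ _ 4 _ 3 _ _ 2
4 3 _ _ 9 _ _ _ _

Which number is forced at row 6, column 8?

9

Cell row 6, column 8 itself could take any of {1, 3, 9} by direct elimination.
Consider where 9 can go in row 6.
row 6, column 4 is out (box 5 already has a 9).
row 6, column 6 is out (column 6 already has a 9).
row 6, column 9 is out (column 9 already has a 9).
So the only cell in row 6 that can hold 9 is row 6, column 8.
Therefore row 6, column 8 = 9.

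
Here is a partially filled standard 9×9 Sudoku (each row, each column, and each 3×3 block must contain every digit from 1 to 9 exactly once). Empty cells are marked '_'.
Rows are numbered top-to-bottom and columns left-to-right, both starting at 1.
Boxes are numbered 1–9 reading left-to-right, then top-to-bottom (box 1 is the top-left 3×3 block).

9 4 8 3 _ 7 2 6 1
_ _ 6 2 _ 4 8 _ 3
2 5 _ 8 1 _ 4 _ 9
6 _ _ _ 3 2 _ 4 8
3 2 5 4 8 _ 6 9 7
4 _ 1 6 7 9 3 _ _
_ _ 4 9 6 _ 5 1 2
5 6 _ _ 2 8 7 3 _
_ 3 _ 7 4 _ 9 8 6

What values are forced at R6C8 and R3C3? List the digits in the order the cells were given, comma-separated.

2,3

For R6C8:
  Consider where 2 can go in row 6.
  R6C2 is out (column 2 already has a 2).
  R6C9 is out (column 9 already has a 2).
  So the only cell in row 6 that can hold 2 is R6C8.
  So R6C8 = 2.
For R3C3:
  Consider where 3 can go in row 3.
  R3C6 is out (box 2 already has a 3).
  R3C8 is out (column 8 already has a 3).
  So the only cell in row 3 that can hold 3 is R3C3.
  So R3C3 = 3.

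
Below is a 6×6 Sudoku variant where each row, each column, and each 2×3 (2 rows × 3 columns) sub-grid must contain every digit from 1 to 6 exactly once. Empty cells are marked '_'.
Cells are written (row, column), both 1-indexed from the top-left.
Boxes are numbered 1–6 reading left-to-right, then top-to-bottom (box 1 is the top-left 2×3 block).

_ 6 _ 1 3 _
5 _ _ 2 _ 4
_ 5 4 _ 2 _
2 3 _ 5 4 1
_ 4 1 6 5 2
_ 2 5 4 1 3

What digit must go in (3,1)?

Cell (3,1) itself could take any of {1, 6} by direct elimination.
Consider where 1 can go in row 3.
(3,4) is out (column 4 already has a 1).
(3,6) is out (column 6 already has a 1).
So the only cell in row 3 that can hold 1 is (3,1).
Therefore (3,1) = 1.

1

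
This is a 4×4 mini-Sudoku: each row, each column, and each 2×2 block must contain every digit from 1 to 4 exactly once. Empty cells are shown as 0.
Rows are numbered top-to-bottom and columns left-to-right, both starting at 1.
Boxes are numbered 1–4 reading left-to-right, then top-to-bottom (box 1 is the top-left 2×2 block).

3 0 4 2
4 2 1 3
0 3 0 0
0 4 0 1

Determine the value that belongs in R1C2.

Row 1 already contains {2, 3, 4}.
Column 2 already contains {2, 3, 4}.
Its 2×2 block (box 1) already contains {2, 3, 4}.
The only value from 1–4 not eliminated is 1, so R1C2 = 1.

1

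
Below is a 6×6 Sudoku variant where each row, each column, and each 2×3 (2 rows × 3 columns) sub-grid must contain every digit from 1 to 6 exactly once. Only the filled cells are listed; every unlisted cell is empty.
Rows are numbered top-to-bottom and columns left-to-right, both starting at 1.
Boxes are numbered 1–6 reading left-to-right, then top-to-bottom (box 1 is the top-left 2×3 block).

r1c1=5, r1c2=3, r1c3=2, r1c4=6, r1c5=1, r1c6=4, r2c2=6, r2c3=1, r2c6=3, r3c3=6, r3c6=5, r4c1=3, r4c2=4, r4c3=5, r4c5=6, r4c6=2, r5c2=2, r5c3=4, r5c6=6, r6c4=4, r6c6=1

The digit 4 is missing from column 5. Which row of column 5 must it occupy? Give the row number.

Consider where 4 can go in column 5.
r2c5 is out (box 2 already has a 4).
r5c5 is out (row 5 already has a 4).
r6c5 is out (row 6 already has a 4).
So the only cell in column 5 that can hold 4 is r3c5.
That is row 3.

3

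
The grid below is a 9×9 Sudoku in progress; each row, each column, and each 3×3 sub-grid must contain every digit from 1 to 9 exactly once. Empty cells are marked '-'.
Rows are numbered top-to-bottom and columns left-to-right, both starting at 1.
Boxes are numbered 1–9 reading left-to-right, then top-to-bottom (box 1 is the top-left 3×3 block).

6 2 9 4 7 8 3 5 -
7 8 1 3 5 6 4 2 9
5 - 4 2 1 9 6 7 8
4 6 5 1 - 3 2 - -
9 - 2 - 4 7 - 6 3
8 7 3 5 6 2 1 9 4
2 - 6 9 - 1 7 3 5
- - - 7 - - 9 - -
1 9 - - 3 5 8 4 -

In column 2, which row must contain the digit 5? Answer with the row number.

8

Consider where 5 can go in column 2.
r3c2 is out (row 3 already has a 5).
r5c2 is out (box 4 already has a 5).
r7c2 is out (row 7 already has a 5).
So the only cell in column 2 that can hold 5 is r8c2.
That is row 8.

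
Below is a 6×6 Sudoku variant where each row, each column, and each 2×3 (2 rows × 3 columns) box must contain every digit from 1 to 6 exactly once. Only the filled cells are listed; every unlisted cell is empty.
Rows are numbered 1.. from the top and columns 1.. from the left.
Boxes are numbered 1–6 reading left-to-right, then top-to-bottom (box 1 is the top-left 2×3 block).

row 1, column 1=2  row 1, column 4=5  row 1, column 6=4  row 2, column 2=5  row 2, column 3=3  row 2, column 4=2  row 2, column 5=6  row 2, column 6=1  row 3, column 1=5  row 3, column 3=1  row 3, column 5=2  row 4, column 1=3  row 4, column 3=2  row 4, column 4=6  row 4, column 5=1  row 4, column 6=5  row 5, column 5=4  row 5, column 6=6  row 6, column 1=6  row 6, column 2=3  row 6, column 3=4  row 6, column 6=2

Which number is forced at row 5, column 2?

Cell row 5, column 2 itself could take any of {1, 2} by direct elimination.
Consider where 2 can go in column 2.
row 1, column 2 is out (row 1 already has a 2).
row 3, column 2 is out (row 3 already has a 2).
row 4, column 2 is out (row 4 already has a 2).
So the only cell in column 2 that can hold 2 is row 5, column 2.
Therefore row 5, column 2 = 2.

2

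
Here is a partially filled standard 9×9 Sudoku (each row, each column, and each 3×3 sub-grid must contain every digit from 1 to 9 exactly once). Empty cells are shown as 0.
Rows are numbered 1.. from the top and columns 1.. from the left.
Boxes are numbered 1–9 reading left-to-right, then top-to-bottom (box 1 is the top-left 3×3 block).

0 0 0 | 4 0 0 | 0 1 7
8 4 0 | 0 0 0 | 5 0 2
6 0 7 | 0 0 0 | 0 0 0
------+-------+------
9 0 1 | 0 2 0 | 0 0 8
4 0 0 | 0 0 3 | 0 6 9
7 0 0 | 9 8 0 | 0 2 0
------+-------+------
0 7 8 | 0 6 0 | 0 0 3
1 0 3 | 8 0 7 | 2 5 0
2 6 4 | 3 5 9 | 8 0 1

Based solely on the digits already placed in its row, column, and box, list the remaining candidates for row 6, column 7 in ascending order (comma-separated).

1,3,4

Row 6 already contains {2, 7, 8, 9}.
Column 7 already contains {2, 5, 8}.
Its 3×3 block (box 6) already contains {2, 6, 8, 9}.
Removing those from 1–9 leaves {1, 3, 4} as the candidates for row 6, column 7.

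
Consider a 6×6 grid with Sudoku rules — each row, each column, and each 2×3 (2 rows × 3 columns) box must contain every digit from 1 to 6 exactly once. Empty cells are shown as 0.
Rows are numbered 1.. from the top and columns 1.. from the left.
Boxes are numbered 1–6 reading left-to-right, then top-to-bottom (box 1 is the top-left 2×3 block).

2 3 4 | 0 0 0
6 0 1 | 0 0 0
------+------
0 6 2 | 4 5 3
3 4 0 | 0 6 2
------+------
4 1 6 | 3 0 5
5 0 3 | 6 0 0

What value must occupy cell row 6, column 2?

2

Row 6 already contains {3, 5, 6}.
Column 2 already contains {1, 3, 4, 6}.
Its 2×3 block (box 5) already contains {1, 3, 4, 5, 6}.
The only value from 1–6 not eliminated is 2, so row 6, column 2 = 2.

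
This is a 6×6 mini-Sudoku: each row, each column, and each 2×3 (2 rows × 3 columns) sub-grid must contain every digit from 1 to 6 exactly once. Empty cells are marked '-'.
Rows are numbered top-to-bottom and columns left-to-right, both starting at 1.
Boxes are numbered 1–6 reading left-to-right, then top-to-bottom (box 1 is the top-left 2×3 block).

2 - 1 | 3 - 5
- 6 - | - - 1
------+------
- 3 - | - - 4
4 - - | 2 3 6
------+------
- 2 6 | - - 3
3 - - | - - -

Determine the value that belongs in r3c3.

Cell r3c3 itself could take any of {2, 5} by direct elimination.
Consider where 2 can go in column 3.
r2c3 is out (box 1 already has a 2).
r4c3 is out (row 4 already has a 2).
r6c3 is out (box 5 already has a 2).
So the only cell in column 3 that can hold 2 is r3c3.
Therefore r3c3 = 2.

2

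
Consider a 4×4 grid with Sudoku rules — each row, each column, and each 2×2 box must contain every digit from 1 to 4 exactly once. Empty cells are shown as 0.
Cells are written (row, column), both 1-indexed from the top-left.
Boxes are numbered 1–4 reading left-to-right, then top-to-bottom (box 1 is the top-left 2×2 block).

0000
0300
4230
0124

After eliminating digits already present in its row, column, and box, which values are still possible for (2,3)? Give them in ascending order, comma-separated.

Row 2 already contains {3}.
Column 3 already contains {2, 3}.
Its 2×2 block (box 2) already contains {}.
Removing those from 1–4 leaves {1, 4} as the candidates for (2,3).

1,4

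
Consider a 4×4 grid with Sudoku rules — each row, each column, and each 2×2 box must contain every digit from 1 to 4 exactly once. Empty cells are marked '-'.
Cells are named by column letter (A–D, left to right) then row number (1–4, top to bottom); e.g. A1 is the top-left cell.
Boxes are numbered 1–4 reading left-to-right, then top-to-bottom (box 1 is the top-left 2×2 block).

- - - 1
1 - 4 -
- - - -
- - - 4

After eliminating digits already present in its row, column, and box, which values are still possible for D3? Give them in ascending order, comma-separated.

2,3

Row 3 already contains {}.
Column D already contains {1, 4}.
Its 2×2 block (box 4) already contains {4}.
Removing those from 1–4 leaves {2, 3} as the candidates for D3.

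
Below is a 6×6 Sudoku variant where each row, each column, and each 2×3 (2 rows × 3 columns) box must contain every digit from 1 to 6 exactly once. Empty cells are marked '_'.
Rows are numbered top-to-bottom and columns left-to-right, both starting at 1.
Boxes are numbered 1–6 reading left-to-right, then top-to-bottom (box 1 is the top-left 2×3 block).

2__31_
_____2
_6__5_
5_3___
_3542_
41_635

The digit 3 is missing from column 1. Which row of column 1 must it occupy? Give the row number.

Consider where 3 can go in column 1.
R3C1 is out (box 3 already has a 3).
R5C1 is out (row 5 already has a 3).
So the only cell in column 1 that can hold 3 is R2C1.
That is row 2.

2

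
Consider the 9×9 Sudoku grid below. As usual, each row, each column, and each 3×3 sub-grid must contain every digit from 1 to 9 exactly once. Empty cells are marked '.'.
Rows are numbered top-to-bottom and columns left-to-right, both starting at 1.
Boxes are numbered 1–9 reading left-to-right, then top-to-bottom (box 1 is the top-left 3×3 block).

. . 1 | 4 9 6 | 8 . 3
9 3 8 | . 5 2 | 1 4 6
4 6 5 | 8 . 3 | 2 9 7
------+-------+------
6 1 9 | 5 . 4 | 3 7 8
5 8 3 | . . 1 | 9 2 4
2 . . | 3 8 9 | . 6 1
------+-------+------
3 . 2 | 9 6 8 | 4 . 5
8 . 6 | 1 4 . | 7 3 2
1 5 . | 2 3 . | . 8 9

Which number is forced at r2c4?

Row 2 already contains {1, 2, 3, 4, 5, 6, 8, 9}.
Column 4 already contains {1, 2, 3, 4, 5, 8, 9}.
Its 3×3 block (box 2) already contains {2, 3, 4, 5, 6, 8, 9}.
The only value from 1–9 not eliminated is 7, so r2c4 = 7.

7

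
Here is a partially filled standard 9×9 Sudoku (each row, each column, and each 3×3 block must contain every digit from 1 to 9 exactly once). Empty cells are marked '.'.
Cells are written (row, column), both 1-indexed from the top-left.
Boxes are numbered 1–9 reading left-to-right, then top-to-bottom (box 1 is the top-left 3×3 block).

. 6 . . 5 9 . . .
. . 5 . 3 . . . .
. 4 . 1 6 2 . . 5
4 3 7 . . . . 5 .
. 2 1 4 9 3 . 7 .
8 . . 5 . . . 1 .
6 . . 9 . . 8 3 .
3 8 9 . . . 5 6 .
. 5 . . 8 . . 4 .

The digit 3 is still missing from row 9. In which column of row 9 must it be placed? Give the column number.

4

Consider where 3 can go in row 9.
(9,1) is out (column 1 already has a 3).
(9,3) is out (box 7 already has a 3).
(9,6) is out (column 6 already has a 3).
(9,7) is out (box 9 already has a 3).
(9,9) is out (box 9 already has a 3).
So the only cell in row 9 that can hold 3 is (9,4).
That is column 4.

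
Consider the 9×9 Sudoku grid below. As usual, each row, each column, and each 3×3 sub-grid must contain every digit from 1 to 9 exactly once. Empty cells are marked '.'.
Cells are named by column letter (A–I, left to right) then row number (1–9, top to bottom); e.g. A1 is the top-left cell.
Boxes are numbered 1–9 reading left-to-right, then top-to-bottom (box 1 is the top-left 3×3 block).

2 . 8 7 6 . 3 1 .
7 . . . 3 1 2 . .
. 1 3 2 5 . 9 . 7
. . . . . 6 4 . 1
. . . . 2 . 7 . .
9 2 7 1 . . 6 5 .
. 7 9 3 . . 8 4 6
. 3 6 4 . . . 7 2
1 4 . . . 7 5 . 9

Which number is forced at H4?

2

Cell H4 itself could take any of {2, 3, 8, 9} by direct elimination.
Consider where 2 can go in box 6.
H5 is out (row 5 already has a 2).
I5 is out (row 5 already has a 2).
I6 is out (row 6 already has a 2).
So the only cell in box 6 that can hold 2 is H4.
Therefore H4 = 2.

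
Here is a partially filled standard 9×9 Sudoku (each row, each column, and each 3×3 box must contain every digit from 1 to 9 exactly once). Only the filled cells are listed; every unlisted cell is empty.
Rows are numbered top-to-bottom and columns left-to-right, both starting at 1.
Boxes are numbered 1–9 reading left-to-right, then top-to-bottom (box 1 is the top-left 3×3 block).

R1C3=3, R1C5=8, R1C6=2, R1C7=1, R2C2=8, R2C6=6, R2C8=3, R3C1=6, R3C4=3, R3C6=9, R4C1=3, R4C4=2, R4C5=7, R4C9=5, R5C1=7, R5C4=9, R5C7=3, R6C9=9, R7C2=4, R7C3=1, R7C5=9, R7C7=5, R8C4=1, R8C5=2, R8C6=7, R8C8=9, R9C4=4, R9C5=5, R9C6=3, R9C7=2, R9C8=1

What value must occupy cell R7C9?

Cell R7C9 itself could take any of {3, 6, 7, 8} by direct elimination.
Consider where 3 can go in row 7.
R7C1 is out (column 1 already has a 3).
R7C4 is out (column 4 already has a 3).
R7C6 is out (column 6 already has a 3).
R7C8 is out (column 8 already has a 3).
So the only cell in row 7 that can hold 3 is R7C9.
Therefore R7C9 = 3.

3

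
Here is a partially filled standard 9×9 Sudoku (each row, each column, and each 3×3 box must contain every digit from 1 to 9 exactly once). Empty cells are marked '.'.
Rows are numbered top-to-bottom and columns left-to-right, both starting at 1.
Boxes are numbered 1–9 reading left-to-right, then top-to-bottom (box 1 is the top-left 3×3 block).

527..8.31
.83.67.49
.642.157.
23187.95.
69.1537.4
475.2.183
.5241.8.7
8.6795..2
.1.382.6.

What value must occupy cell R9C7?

Row 9 already contains {1, 2, 3, 6, 8}.
Column 7 already contains {1, 5, 7, 8, 9}.
Its 3×3 block (box 9) already contains {2, 6, 7, 8}.
The only value from 1–9 not eliminated is 4, so R9C7 = 4.

4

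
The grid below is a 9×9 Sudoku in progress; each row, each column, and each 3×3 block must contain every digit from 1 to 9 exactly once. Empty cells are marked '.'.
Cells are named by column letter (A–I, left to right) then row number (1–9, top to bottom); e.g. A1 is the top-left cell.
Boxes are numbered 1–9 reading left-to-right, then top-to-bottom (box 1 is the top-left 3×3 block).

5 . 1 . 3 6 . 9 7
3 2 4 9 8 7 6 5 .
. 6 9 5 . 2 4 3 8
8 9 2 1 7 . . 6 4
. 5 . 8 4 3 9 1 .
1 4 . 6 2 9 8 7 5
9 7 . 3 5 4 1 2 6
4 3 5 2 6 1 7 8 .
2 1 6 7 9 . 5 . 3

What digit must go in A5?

Cell A5 itself could take any of {6, 7} by direct elimination.
Consider where 6 can go in row 5.
C5 is out (column C already has a 6).
I5 is out (column I already has a 6).
So the only cell in row 5 that can hold 6 is A5.
Therefore A5 = 6.

6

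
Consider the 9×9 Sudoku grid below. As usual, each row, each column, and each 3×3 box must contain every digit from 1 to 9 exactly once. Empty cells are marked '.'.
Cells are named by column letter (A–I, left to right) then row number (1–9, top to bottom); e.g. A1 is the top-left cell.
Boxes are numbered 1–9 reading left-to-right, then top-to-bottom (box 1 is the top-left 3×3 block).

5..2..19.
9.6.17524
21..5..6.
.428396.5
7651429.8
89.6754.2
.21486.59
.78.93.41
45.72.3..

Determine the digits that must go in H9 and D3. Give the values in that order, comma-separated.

For H9:
  Row 9 already contains {2, 3, 4, 5, 7}.
  Column H already contains {2, 4, 5, 6, 9}.
  Its 3×3 block (box 9) already contains {1, 3, 4, 5, 9}.
  The only value from 1–9 not eliminated is 8, so H9 = 8.
For D3:
  Consider where 9 can go in column D.
  D2 is out (row 2 already has a 9).
  D8 is out (row 8 already has a 9).
  So the only cell in column D that can hold 9 is D3.
  So D3 = 9.

8,9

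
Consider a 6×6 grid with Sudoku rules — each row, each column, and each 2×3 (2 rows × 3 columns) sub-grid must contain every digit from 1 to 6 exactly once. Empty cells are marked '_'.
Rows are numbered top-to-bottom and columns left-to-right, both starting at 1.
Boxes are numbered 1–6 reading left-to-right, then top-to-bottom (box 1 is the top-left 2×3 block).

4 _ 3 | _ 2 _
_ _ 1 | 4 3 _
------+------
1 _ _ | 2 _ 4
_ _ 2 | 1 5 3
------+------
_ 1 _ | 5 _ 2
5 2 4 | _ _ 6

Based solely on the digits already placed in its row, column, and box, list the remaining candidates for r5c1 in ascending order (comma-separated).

Row 5 already contains {1, 2, 5}.
Column 1 already contains {1, 4, 5}.
Its 2×3 block (box 5) already contains {1, 2, 4, 5}.
Removing those from 1–6 leaves {3, 6} as the candidates for r5c1.

3,6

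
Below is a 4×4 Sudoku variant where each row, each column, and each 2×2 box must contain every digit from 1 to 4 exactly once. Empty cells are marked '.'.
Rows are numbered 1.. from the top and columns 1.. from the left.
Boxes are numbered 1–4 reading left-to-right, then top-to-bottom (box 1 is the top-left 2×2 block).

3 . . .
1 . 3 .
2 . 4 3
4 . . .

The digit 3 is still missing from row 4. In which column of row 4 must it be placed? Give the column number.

Consider where 3 can go in row 4.
row 4, column 3 is out (column 3 already has a 3).
row 4, column 4 is out (column 4 already has a 3).
So the only cell in row 4 that can hold 3 is row 4, column 2.
That is column 2.

2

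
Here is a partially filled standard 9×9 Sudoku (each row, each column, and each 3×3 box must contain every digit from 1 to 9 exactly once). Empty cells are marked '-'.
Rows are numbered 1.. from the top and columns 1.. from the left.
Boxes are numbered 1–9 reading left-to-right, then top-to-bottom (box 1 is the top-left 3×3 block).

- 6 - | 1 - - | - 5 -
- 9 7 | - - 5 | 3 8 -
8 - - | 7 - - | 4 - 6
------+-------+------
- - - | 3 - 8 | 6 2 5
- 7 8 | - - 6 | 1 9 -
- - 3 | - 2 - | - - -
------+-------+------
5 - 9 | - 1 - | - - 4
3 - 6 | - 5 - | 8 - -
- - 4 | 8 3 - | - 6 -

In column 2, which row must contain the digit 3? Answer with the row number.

3

Consider where 3 can go in column 2.
row 4, column 2 is out (row 4 already has a 3).
row 6, column 2 is out (row 6 already has a 3).
row 7, column 2 is out (box 7 already has a 3).
row 8, column 2 is out (row 8 already has a 3).
row 9, column 2 is out (row 9 already has a 3).
So the only cell in column 2 that can hold 3 is row 3, column 2.
That is row 3.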